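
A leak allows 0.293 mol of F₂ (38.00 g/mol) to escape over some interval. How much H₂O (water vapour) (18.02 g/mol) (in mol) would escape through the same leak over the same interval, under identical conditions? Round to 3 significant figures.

0.425 mol

By Graham's law, rate_H₂O/rate_F₂ = √(M_F₂/M_H₂O) = √(38.00/18.02) = √2.109 = 1.452.
So the amount for H₂O is 0.293 × 1.452 = 0.425 mol.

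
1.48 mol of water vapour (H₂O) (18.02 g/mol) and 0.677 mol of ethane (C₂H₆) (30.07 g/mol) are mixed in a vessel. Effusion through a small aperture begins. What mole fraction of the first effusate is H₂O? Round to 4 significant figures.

Rate_i ∝ x_i/√M_i (Graham's law weighted by mole fraction), so the effusate composition follows n_i/√M_i.
x_H₂O(eff) = (n_H₂O/√M_H₂O) / (n_H₂O/√M_H₂O + n_C₂H₆/√M_C₂H₆)
= (1.48/√18.02) / (1.48/√18.02 + 0.677/√30.07) = 0.3486/(0.3486 + 0.1235) = 0.7385.

0.7385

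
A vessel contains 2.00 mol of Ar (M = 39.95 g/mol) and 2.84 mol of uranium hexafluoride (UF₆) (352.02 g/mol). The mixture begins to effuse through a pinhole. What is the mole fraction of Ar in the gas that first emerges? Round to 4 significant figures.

0.6764

Each component's effusion rate ∝ (its partial pressure)·(1/√M) ∝ n_i/√M_i.
x_Ar(eff) = (n_Ar/√M_Ar) / (n_Ar/√M_Ar + n_UF₆/√M_UF₆)
= (2.00/√39.95) / (2.00/√39.95 + 2.84/√352.02) = 0.3164/(0.3164 + 0.1514) = 0.6764.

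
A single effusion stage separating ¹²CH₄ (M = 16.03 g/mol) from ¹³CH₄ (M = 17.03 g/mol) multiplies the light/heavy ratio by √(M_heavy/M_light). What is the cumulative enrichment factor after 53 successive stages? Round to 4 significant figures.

4.971

Each stage multiplies the ratio by α = √(17.03/16.03), so after 53 stages the overall factor is α^53 = (17.03/16.03)^(53/2).
= 1.06238^(53/2) = 4.971.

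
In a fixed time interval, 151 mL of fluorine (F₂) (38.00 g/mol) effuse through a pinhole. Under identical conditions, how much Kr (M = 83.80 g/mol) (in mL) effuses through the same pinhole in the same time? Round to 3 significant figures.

102 mL

From Graham's law, rate_Kr/rate_F₂ = √(M_F₂/M_Kr) = √(38.00/83.80) = √0.4535 = 0.6734.
So the volume for Kr is 151 × 0.6734 = 102 mL.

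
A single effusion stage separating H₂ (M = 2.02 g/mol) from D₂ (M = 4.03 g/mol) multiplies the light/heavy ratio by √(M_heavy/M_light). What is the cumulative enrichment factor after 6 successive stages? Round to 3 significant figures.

7.94

After 6 stages the ratio has grown by (√(4.03/2.02))^6 = (4.03/2.02)^(6/2).
= 1.99505^3 = 7.94.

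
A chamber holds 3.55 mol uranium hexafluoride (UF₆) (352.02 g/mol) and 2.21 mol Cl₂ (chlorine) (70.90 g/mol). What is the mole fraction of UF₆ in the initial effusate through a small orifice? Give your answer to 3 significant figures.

Each component's effusion rate ∝ (its partial pressure)·(1/√M) ∝ n_i/√M_i.
So x_UF₆ in the escaping gas = (n_UF₆/√M_UF₆) / Σ(n_i/√M_i)
= (3.55/√352.02) / (3.55/√352.02 + 2.21/√70.90) = 0.1892/(0.1892 + 0.2625) = 0.419.

0.419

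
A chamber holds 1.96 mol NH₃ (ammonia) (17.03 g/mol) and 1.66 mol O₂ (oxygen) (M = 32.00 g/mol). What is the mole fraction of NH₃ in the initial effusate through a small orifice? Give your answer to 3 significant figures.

The effusion rate of species i is ∝ p_i/√M_i ∝ n_i/√M_i.
So x_NH₃ in the escaping gas = (n_NH₃/√M_NH₃) / Σ(n_i/√M_i)
= (1.96/√17.03) / (1.96/√17.03 + 1.66/√32.00) = 0.4750/(0.4750 + 0.2934) = 0.618.

0.618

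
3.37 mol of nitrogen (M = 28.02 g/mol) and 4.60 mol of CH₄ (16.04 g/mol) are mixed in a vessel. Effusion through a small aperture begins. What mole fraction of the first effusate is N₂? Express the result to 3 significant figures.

0.357

Rate_i ∝ x_i/√M_i (Graham's law weighted by mole fraction), so the effusate composition follows n_i/√M_i.
x_N₂(eff) = (n_N₂/√M_N₂) / (n_N₂/√M_N₂ + n_CH₄/√M_CH₄)
= (3.37/√28.02) / (3.37/√28.02 + 4.60/√16.04) = 0.6366/(0.6366 + 1.149) = 0.357.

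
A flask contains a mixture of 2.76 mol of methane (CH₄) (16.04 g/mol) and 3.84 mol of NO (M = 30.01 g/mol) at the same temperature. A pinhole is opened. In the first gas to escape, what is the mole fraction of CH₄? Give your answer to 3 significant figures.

The effusion rate of species i is ∝ p_i/√M_i ∝ n_i/√M_i.
So x_CH₄ in the escaping gas = (n_CH₄/√M_CH₄) / Σ(n_i/√M_i)
= (2.76/√16.04) / (2.76/√16.04 + 3.84/√30.01) = 0.6891/(0.6891 + 0.7010) = 0.496.

0.496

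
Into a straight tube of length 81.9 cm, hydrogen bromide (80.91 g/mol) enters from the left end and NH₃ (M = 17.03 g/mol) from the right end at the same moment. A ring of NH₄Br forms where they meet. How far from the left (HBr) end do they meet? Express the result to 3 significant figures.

25.8 cm

In equal time, each gas travels a distance ∝ its rate ∝ 1/√M, so d_HBr/d_NH₃ = √(M_NH₃/M_HBr) = √(17.03/80.91) = 0.4588.
With d_HBr + d_NH₃ = 81.9 cm, d_NH₃ = 81.9/(1 + 0.4588) = 56.14 cm.
d_HBr = 81.9 − 56.14 = 25.8 cm.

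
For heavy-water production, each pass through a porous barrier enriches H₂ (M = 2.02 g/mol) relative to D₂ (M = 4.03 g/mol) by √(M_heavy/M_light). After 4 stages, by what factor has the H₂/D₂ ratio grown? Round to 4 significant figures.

Overall factor = α^4 with α = √(4.03/2.02), i.e. (4.03/2.02)^(4/2).
= 1.99505^2 = 3.980.

3.980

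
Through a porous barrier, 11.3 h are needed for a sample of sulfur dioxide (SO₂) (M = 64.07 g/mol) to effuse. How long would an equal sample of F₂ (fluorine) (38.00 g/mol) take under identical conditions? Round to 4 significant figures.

8.702 h

Since effusion rate ∝ 1/√M, t_F₂/t_SO₂ = √(M_F₂/M_SO₂) = √(38.00/64.07) = √0.5931 = 0.7701.
So the time for F₂ is 11.3 × 0.7701 = 8.702 h.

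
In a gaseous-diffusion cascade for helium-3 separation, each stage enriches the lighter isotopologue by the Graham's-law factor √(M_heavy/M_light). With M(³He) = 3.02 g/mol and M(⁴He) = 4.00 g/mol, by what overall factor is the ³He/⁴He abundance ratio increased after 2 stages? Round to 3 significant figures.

Each stage multiplies the ratio by α = √(4.00/3.02), so after 2 stages the overall factor is α^2 = (4.00/3.02)^(2/2).
= 1.32450^1 = 1.32.

1.32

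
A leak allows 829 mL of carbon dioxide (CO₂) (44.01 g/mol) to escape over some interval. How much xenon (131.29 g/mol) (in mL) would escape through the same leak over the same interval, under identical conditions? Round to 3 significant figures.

480 mL

From Graham's law, rate_Xe/rate_CO₂ = √(M_CO₂/M_Xe) = √(44.01/131.29) = √0.3352 = 0.5790.
So the volume for Xe is 829 × 0.5790 = 480 mL.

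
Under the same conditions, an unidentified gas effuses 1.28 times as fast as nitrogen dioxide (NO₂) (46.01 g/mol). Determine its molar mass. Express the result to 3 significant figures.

28.1 g/mol

By Graham's law, rate_X/rate_NO₂ = √(M_NO₂/M_X).
1.28 = √(46.01/M_X)
M_X = 46.01 / 1.28² = 46.01 / 1.638 = 28.1 g/mol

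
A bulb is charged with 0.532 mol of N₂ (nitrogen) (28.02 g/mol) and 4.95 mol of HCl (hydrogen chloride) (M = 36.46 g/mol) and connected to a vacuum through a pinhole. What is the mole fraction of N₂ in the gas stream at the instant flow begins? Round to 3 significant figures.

0.109

The effusion rate of species i is ∝ p_i/√M_i ∝ n_i/√M_i.
x_N₂(eff) = (n_N₂/√M_N₂) / (n_N₂/√M_N₂ + n_HCl/√M_HCl)
= (0.532/√28.02) / (0.532/√28.02 + 4.95/√36.46) = 0.1005/(0.1005 + 0.8198) = 0.109.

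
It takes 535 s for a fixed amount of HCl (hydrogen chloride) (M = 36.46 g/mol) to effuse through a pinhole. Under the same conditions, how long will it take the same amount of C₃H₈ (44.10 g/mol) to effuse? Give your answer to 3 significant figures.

588 s

By Graham's law, t_C₃H₈/t_HCl = √(M_C₃H₈/M_HCl) = √(44.10/36.46) = √1.210 = 1.100.
So the time for C₃H₈ is 535 × 1.100 = 588 s.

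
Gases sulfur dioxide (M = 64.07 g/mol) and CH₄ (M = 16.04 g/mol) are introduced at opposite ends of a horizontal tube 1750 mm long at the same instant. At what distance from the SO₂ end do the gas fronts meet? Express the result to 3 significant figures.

584 mm

In equal time, each gas travels a distance ∝ its rate ∝ 1/√M, so d_SO₂/d_CH₄ = √(M_CH₄/M_SO₂) = √(16.04/64.07) = 0.5004.
With d_SO₂ + d_CH₄ = 1750 mm, d_CH₄ = 1750/(1 + 0.5004) = 1166 mm.
d_SO₂ = 1750 − 1166 = 584 mm.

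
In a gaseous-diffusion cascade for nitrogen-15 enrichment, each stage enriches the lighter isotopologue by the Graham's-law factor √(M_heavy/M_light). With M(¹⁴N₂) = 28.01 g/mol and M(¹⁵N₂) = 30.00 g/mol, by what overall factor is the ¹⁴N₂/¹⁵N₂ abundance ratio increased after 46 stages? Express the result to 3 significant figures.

4.85

Overall factor = α^46 with α = √(30.00/28.01), i.e. (30.00/28.01)^(46/2).
= 1.07105^23 = 4.85.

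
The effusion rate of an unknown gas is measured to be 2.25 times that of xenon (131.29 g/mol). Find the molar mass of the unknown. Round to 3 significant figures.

Graham's law gives rate_X/rate_Xe = √(M_Xe/M_X).
2.25 = √(131.29/M_X)
M_X = 131.29 / 2.25² = 131.29 / 5.062 = 25.9 g/mol

25.9 g/mol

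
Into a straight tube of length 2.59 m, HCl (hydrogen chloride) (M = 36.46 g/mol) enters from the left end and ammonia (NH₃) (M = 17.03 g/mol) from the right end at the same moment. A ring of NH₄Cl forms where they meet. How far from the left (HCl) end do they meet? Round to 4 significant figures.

1.051 m

Distances travelled in equal time are proportional to diffusion rates, so d_HCl/d_NH₃ = √(M_NH₃/M_HCl) = √(17.03/36.46) = 0.6834.
With d_HCl + d_NH₃ = 2.59 m, d_NH₃ = 2.59/(1 + 0.6834) = 1.539 m.
d_HCl = 2.59 − 1.539 = 1.051 m.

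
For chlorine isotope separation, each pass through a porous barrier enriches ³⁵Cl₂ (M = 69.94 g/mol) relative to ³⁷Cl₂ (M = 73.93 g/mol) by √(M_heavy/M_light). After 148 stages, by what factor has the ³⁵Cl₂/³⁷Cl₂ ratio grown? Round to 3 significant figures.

60.7

After 148 stages the ratio has grown by (√(73.93/69.94))^148 = (73.93/69.94)^(148/2).
= 1.05705^74 = 60.7.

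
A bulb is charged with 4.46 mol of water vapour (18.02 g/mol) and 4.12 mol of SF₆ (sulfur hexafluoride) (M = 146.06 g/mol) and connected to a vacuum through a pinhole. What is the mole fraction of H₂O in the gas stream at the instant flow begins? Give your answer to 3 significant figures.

0.755

Effusion rate of each component ∝ n_i/√M_i (partial pressure × 1/√M).
x_H₂O(eff) = (n_H₂O/√M_H₂O) / (n_H₂O/√M_H₂O + n_SF₆/√M_SF₆)
= (4.46/√18.02) / (4.46/√18.02 + 4.12/√146.06) = 1.051/(1.051 + 0.3409) = 0.755.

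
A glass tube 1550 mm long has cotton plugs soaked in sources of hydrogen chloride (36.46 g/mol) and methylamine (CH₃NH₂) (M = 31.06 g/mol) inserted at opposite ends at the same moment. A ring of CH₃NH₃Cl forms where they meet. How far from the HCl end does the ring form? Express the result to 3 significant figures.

744 mm

The fronts meet when d_HCl + d_CH₃NH₂ = L with d_HCl/d_CH₃NH₂ = √(M_CH₃NH₂/M_HCl) (Graham's law). Here √(M_CH₃NH₂/M_HCl) = √(31.06/36.46) = 0.9230.
With d_HCl + d_CH₃NH₂ = 1550 mm, d_CH₃NH₂ = 1550/(1 + 0.9230) = 806.0 mm.
d_HCl = 1550 − 806.0 = 744 mm.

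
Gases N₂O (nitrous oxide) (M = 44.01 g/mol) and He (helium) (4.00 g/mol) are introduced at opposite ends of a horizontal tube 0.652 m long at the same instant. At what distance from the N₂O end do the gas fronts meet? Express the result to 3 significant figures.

Graham's law gives d_N₂O/d_He = rate_N₂O/rate_He = √(M_He/M_N₂O) = √(4.00/44.01) = 0.3015.
With d_N₂O + d_He = 0.652 m, d_He = 0.652/(1 + 0.3015) = 0.5010 m.
d_N₂O = 0.652 − 0.5010 = 0.151 m.

0.151 m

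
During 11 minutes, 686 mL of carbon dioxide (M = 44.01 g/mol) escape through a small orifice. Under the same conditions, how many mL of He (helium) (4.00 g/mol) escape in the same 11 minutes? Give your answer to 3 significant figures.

2280 mL

Graham's law gives rate_He/rate_CO₂ = √(M_CO₂/M_He) = √(44.01/4.00) = √11.00 = 3.317.
So the volume for He is 686 × 3.317 = 2280 mL.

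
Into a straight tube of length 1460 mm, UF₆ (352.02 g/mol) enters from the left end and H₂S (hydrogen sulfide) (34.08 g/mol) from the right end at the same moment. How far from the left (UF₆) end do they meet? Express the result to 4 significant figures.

Graham's law gives d_UF₆/d_H₂S = rate_UF₆/rate_H₂S = √(M_H₂S/M_UF₆) = √(34.08/352.02) = 0.3111.
With d_UF₆ + d_H₂S = 1460 mm, d_H₂S = 1460/(1 + 0.3111) = 1114 mm.
d_UF₆ = 1460 − 1114 = 346.5 mm.

346.5 mm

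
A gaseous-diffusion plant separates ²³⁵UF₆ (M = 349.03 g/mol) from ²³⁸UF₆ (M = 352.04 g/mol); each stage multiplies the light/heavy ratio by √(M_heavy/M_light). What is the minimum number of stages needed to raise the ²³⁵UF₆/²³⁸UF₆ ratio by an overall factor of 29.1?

786

Single-stage factor α = √(352.04/349.03), so ln α = ½ ln(1.00862) = 0.004293.
Need α^N ≥ 29.1 ⇒ N ≥ ln(29.1) / ln α = 3.371 / 0.004293 = 785.09.
Minimum whole number of stages: N = 786.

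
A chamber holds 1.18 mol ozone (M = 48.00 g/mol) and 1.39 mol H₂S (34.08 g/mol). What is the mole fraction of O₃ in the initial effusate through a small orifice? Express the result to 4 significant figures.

0.4170

The effusion rate of species i is ∝ p_i/√M_i ∝ n_i/√M_i.
So x_O₃ in the escaping gas = (n_O₃/√M_O₃) / Σ(n_i/√M_i)
= (1.18/√48.00) / (1.18/√48.00 + 1.39/√34.08) = 0.1703/(0.1703 + 0.2381) = 0.4170.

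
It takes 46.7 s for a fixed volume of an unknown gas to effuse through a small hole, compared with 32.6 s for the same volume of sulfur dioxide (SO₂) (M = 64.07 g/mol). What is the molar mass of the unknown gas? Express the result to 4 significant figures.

From Graham's law, t_X/t_SO₂ = √(M_X/M_SO₂).
46.7/32.6 = 1.433 = √(M_X/64.07)
M_X = 64.07 × 1.433² = 64.07 × 2.052 = 131.5 g/mol

131.5 g/mol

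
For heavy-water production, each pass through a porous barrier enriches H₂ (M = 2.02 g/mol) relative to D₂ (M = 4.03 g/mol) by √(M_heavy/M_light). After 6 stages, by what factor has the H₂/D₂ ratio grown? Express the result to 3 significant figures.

7.94

Overall factor = α^6 with α = √(4.03/2.02), i.e. (4.03/2.02)^(6/2).
= 1.99505^3 = 7.94.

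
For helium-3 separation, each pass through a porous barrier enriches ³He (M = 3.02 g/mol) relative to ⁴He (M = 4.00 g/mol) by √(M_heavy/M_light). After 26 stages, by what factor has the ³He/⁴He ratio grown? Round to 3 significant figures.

38.6

Overall factor = α^26 with α = √(4.00/3.02), i.e. (4.00/3.02)^(26/2).
= 1.32450^13 = 38.6.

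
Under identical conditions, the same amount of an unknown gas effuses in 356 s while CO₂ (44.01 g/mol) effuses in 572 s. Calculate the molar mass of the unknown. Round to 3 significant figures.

By Graham's law, t_X/t_CO₂ = √(M_X/M_CO₂).
356/572 = 0.6224 = √(M_X/44.01)
M_X = 44.01 × 0.6224² = 44.01 × 0.3874 = 17.0 g/mol

17.0 g/mol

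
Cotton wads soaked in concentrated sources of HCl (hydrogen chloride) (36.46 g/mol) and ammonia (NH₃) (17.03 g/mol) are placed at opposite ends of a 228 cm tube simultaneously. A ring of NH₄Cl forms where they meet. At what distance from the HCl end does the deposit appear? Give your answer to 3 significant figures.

In equal time, each gas travels a distance ∝ its rate ∝ 1/√M, so d_HCl/d_NH₃ = √(M_NH₃/M_HCl) = √(17.03/36.46) = 0.6834.
With d_HCl + d_NH₃ = 228 cm, d_NH₃ = 228/(1 + 0.6834) = 135.4 cm.
d_HCl = 228 − 135.4 = 92.6 cm.

92.6 cm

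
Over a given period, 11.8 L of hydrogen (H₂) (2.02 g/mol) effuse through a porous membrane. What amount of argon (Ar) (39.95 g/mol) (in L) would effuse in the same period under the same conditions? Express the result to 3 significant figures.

2.65 L

Since effusion rate ∝ 1/√M, rate_Ar/rate_H₂ = √(M_H₂/M_Ar) = √(2.02/39.95) = √0.05056 = 0.2249.
So the volume for Ar is 11.8 × 0.2249 = 2.65 L.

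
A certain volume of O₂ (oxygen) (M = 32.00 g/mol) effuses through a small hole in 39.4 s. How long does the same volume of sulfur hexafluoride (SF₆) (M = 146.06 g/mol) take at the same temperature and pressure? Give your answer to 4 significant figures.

84.18 s

Since effusion rate ∝ 1/√M, t_SF₆/t_O₂ = √(M_SF₆/M_O₂) = √(146.06/32.00) = √4.564 = 2.136.
So the time for SF₆ is 39.4 × 2.136 = 84.18 s.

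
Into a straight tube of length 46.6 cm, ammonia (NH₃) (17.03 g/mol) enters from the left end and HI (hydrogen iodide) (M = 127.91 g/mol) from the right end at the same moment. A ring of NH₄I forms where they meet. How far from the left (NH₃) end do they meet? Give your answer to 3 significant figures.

34.1 cm

The fronts meet when d_NH₃ + d_HI = L with d_NH₃/d_HI = √(M_HI/M_NH₃) (Graham's law). Here √(M_HI/M_NH₃) = √(127.91/17.03) = 2.741.
With d_NH₃ + d_HI = 46.6 cm, d_HI = 46.6/(1 + 2.741) = 12.46 cm.
d_NH₃ = 46.6 − 12.46 = 34.1 cm.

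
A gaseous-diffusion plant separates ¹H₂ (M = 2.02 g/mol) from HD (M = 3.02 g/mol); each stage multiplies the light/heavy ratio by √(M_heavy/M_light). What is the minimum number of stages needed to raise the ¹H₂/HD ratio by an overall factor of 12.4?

13

Single-stage factor α = √(3.02/2.02), so ln α = ½ ln(1.49505) = 0.2011.
Need α^N ≥ 12.4 ⇒ N ≥ ln(12.4) / ln α = 2.518 / 0.2011 = 12.52.
So at least 13 stages are needed.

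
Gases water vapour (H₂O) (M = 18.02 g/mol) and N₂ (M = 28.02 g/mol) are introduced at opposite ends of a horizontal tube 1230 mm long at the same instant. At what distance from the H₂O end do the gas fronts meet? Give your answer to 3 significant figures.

683 mm

In equal time, each gas travels a distance ∝ its rate ∝ 1/√M, so d_H₂O/d_N₂ = √(M_N₂/M_H₂O) = √(28.02/18.02) = 1.247.
With d_H₂O + d_N₂ = 1230 mm, d_N₂ = 1230/(1 + 1.247) = 547.4 mm.
d_H₂O = 1230 − 547.4 = 683 mm.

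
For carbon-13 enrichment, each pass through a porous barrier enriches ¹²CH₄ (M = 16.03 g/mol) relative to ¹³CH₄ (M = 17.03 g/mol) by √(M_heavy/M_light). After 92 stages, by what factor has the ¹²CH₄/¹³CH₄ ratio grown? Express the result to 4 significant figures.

16.18

Each stage multiplies the ratio by α = √(17.03/16.03), so after 92 stages the overall factor is α^92 = (17.03/16.03)^(92/2).
= 1.06238^46 = 16.18.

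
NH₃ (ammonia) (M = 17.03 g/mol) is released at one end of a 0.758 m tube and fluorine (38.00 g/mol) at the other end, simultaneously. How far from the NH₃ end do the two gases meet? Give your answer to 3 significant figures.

0.454 m

The fronts meet when d_NH₃ + d_F₂ = L with d_NH₃/d_F₂ = √(M_F₂/M_NH₃) (Graham's law). Here √(M_F₂/M_NH₃) = √(38.00/17.03) = 1.494.
With d_NH₃ + d_F₂ = 0.758 m, d_F₂ = 0.758/(1 + 1.494) = 0.3040 m.
d_NH₃ = 0.758 − 0.3040 = 0.454 m.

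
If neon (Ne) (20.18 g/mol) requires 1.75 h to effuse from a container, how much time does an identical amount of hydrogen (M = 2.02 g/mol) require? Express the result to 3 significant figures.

0.554 h

From Graham's law, t_H₂/t_Ne = √(M_H₂/M_Ne) = √(2.02/20.18) = √0.1001 = 0.3164.
So the time for H₂ is 1.75 × 0.3164 = 0.554 h.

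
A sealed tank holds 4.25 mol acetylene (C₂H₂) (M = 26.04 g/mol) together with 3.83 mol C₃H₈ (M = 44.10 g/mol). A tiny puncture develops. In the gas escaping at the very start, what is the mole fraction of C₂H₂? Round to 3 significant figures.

0.591

Each component's effusion rate ∝ (its partial pressure)·(1/√M) ∝ n_i/√M_i.
Mole fraction of C₂H₂ in the effusate = (n_C₂H₂/√M_C₂H₂) / (n_C₂H₂/√M_C₂H₂ + n_C₃H₈/√M_C₃H₈)
= (4.25/√26.04) / (4.25/√26.04 + 3.83/√44.10) = 0.8329/(0.8329 + 0.5767) = 0.591.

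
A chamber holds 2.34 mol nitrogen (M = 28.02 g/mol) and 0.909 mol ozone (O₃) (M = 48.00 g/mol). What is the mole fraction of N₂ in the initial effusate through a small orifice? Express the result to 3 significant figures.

Effusion rate of each component ∝ n_i/√M_i (partial pressure × 1/√M).
x_N₂(eff) = (n_N₂/√M_N₂) / (n_N₂/√M_N₂ + n_O₃/√M_O₃)
= (2.34/√28.02) / (2.34/√28.02 + 0.909/√48.00) = 0.4421/(0.4421 + 0.1312) = 0.771.

0.771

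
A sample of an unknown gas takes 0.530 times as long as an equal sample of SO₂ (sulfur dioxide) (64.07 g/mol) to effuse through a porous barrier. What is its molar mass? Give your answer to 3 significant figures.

By Graham's law, t_X/t_SO₂ = √(M_X/M_SO₂).
0.530 = √(M_X/64.07)
M_X = 64.07 × 0.530² = 64.07 × 0.2809 = 18.0 g/mol

18.0 g/mol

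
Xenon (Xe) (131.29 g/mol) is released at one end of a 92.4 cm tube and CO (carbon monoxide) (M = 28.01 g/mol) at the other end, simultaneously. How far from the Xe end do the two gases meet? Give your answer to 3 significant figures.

Distances travelled in equal time are proportional to diffusion rates, so d_Xe/d_CO = √(M_CO/M_Xe) = √(28.01/131.29) = 0.4619.
With d_Xe + d_CO = 92.4 cm, d_CO = 92.4/(1 + 0.4619) = 63.21 cm.
d_Xe = 92.4 − 63.21 = 29.2 cm.

29.2 cm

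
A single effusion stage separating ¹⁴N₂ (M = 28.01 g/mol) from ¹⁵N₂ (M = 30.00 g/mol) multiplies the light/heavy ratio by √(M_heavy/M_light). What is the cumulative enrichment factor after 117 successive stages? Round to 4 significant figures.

55.43

Overall factor = α^117 with α = √(30.00/28.01), i.e. (30.00/28.01)^(117/2).
= 1.07105^(117/2) = 55.43.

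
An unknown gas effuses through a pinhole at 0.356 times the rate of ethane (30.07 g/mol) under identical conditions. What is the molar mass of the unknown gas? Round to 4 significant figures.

237.3 g/mol

Using Graham's law: rate_X/rate_C₂H₆ = √(M_C₂H₆/M_X).
0.356 = √(30.07/M_X)
M_X = 30.07 / 0.356² = 30.07 / 0.1267 = 237.3 g/mol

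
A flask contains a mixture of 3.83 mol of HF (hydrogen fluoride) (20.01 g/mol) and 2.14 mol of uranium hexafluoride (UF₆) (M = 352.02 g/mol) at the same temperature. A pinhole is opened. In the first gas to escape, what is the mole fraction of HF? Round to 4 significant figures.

The effusion rate of species i is ∝ p_i/√M_i ∝ n_i/√M_i.
Mole fraction of HF in the effusate = (n_HF/√M_HF) / (n_HF/√M_HF + n_UF₆/√M_UF₆)
= (3.83/√20.01) / (3.83/√20.01 + 2.14/√352.02) = 0.8562/(0.8562 + 0.1141) = 0.8824.

0.8824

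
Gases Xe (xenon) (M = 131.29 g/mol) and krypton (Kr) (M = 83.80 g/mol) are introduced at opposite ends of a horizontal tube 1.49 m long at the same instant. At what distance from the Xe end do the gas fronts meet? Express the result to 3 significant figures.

In equal time, each gas travels a distance ∝ its rate ∝ 1/√M, so d_Xe/d_Kr = √(M_Kr/M_Xe) = √(83.80/131.29) = 0.7989.
With d_Xe + d_Kr = 1.49 m, d_Kr = 1.49/(1 + 0.7989) = 0.8283 m.
d_Xe = 1.49 − 0.8283 = 0.662 m.

0.662 m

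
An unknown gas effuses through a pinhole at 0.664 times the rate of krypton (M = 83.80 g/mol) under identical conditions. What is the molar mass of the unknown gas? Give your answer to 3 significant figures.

Since effusion rate ∝ 1/√M, rate_X/rate_Kr = √(M_Kr/M_X).
0.664 = √(83.80/M_X)
M_X = 83.80 / 0.664² = 83.80 / 0.4409 = 190 g/mol

190 g/mol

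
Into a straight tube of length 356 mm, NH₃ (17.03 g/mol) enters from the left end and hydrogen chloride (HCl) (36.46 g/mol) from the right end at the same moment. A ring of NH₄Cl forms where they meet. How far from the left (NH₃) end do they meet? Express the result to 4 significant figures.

The fronts meet when d_NH₃ + d_HCl = L with d_NH₃/d_HCl = √(M_HCl/M_NH₃) (Graham's law). Here √(M_HCl/M_NH₃) = √(36.46/17.03) = 1.463.
With d_NH₃ + d_HCl = 356 mm, d_HCl = 356/(1 + 1.463) = 144.5 mm.
d_NH₃ = 356 − 144.5 = 211.5 mm.

211.5 mm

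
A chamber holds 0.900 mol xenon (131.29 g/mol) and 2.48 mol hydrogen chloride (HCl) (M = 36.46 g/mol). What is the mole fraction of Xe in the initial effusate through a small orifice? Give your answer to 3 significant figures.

Rate_i ∝ x_i/√M_i (Graham's law weighted by mole fraction), so the effusate composition follows n_i/√M_i.
So x_Xe in the escaping gas = (n_Xe/√M_Xe) / Σ(n_i/√M_i)
= (0.900/√131.29) / (0.900/√131.29 + 2.48/√36.46) = 0.07855/(0.07855 + 0.4107) = 0.161.

0.161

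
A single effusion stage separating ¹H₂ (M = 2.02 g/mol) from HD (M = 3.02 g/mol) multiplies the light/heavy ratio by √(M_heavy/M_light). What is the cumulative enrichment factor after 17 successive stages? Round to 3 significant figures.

30.5

The single-stage factor is √(M_heavy/M_light), so 17 stages give [√(3.02/2.02)]^17 = (3.02/2.02)^(17/2).
= 1.49505^(17/2) = 30.5.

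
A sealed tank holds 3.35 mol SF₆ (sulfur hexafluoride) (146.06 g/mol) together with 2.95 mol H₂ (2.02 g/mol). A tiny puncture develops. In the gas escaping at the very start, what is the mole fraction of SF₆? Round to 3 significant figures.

0.118

Each component's effusion rate ∝ (its partial pressure)·(1/√M) ∝ n_i/√M_i.
Mole fraction of SF₆ in the effusate = (n_SF₆/√M_SF₆) / (n_SF₆/√M_SF₆ + n_H₂/√M_H₂)
= (3.35/√146.06) / (3.35/√146.06 + 2.95/√2.02) = 0.2772/(0.2772 + 2.076) = 0.118.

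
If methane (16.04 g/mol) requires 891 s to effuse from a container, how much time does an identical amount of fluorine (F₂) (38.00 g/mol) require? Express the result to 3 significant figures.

From Graham's law, t_F₂/t_CH₄ = √(M_F₂/M_CH₄) = √(38.00/16.04) = √2.369 = 1.539.
So the time for F₂ is 891 × 1.539 = 1370 s.

1370 s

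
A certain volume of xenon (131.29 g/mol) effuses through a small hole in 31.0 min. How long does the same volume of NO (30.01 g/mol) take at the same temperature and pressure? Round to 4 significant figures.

14.82 min

Since effusion rate ∝ 1/√M, t_NO/t_Xe = √(M_NO/M_Xe) = √(30.01/131.29) = √0.2286 = 0.4781.
So the time for NO is 31.0 × 0.4781 = 14.82 min.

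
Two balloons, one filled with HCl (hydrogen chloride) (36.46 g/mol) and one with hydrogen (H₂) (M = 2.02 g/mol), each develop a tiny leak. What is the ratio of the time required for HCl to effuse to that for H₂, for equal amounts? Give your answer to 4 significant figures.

4.248

Using Graham's law: t_HCl/t_H₂ = √(M_HCl/M_H₂) = √(36.46/2.02) = √18.05 = 4.248.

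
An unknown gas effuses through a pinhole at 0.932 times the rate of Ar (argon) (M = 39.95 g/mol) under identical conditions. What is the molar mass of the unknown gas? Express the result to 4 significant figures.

Graham's law gives rate_X/rate_Ar = √(M_Ar/M_X).
0.932 = √(39.95/M_X)
M_X = 39.95 / 0.932² = 39.95 / 0.8686 = 45.99 g/mol

45.99 g/mol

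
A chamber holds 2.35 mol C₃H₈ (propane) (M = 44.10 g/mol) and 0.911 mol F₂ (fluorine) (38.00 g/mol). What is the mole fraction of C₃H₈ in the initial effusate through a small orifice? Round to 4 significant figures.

0.7054

Each component's effusion rate ∝ (its partial pressure)·(1/√M) ∝ n_i/√M_i.
x_C₃H₈(eff) = (n_C₃H₈/√M_C₃H₈) / (n_C₃H₈/√M_C₃H₈ + n_F₂/√M_F₂)
= (2.35/√44.10) / (2.35/√44.10 + 0.911/√38.00) = 0.3539/(0.3539 + 0.1478) = 0.7054.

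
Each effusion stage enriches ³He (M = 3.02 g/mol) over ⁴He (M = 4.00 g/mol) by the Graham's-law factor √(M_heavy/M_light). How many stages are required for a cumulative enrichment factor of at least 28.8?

Per stage α = (4.00/3.02)^(1/2) = 1.32450^0.5, giving ln α = 0.1405.
Need α^N ≥ 28.8 ⇒ N ≥ ln(28.8) / ln α = 3.360 / 0.1405 = 23.91.
Rounding up, N = 24 stages.

24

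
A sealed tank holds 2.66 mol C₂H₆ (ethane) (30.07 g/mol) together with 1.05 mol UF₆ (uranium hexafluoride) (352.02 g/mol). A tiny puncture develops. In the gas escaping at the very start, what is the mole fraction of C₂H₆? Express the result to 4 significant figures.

Effusion rate of each component ∝ n_i/√M_i (partial pressure × 1/√M).
Mole fraction of C₂H₆ in the effusate = (n_C₂H₆/√M_C₂H₆) / (n_C₂H₆/√M_C₂H₆ + n_UF₆/√M_UF₆)
= (2.66/√30.07) / (2.66/√30.07 + 1.05/√352.02) = 0.4851/(0.4851 + 0.05596) = 0.8966.

0.8966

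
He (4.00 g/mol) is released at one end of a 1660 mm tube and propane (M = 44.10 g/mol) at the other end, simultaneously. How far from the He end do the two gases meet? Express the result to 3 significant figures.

Graham's law gives d_He/d_C₃H₈ = rate_He/rate_C₃H₈ = √(M_C₃H₈/M_He) = √(44.10/4.00) = 3.320.
With d_He + d_C₃H₈ = 1660 mm, d_C₃H₈ = 1660/(1 + 3.320) = 384.2 mm.
d_He = 1660 − 384.2 = 1280 mm.

1280 mm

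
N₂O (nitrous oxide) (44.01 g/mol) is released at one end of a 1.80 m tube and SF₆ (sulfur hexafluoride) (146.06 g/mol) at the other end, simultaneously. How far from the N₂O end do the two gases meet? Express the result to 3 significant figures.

Graham's law gives d_N₂O/d_SF₆ = rate_N₂O/rate_SF₆ = √(M_SF₆/M_N₂O) = √(146.06/44.01) = 1.822.
With d_N₂O + d_SF₆ = 1.80 m, d_SF₆ = 1.80/(1 + 1.822) = 0.6379 m.
d_N₂O = 1.80 − 0.6379 = 1.16 m.

1.16 m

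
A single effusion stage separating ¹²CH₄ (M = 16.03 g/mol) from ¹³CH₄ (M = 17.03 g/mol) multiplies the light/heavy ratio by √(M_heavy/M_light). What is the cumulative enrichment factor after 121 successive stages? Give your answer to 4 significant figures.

The single-stage factor is √(M_heavy/M_light), so 121 stages give [√(17.03/16.03)]^121 = (17.03/16.03)^(121/2).
= 1.06238^(121/2) = 38.91.

38.91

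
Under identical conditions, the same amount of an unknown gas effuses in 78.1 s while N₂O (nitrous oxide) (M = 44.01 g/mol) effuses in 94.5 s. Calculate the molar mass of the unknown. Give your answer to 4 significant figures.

From Graham's law, t_X/t_N₂O = √(M_X/M_N₂O).
78.1/94.5 = 0.8265 = √(M_X/44.01)
M_X = 44.01 × 0.8265² = 44.01 × 0.6830 = 30.06 g/mol

30.06 g/mol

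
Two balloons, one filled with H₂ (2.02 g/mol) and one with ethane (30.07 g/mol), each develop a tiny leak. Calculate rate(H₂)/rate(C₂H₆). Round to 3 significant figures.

From Graham's law, rate_H₂/rate_C₂H₆ = √(M_C₂H₆/M_H₂) = √(30.07/2.02) = √14.89 = 3.86.

3.86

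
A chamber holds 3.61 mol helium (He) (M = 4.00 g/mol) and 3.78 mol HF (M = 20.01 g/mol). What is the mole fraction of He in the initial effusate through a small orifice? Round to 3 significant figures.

0.681

The effusion rate of species i is ∝ p_i/√M_i ∝ n_i/√M_i.
x_He(eff) = (n_He/√M_He) / (n_He/√M_He + n_HF/√M_HF)
= (3.61/√4.00) / (3.61/√4.00 + 3.78/√20.01) = 1.805/(1.805 + 0.8450) = 0.681.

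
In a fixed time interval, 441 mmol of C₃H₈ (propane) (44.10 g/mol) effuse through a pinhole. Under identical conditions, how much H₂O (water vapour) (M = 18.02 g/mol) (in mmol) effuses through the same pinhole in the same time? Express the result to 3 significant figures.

By Graham's law, rate_H₂O/rate_C₃H₈ = √(M_C₃H₈/M_H₂O) = √(44.10/18.02) = √2.447 = 1.564.
So the amount for H₂O is 441 × 1.564 = 690 mmol.

690 mmol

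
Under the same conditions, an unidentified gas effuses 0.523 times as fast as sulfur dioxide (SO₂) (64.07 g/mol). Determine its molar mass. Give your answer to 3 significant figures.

Since effusion rate ∝ 1/√M, rate_X/rate_SO₂ = √(M_SO₂/M_X).
0.523 = √(64.07/M_X)
M_X = 64.07 / 0.523² = 64.07 / 0.2735 = 234 g/mol

234 g/mol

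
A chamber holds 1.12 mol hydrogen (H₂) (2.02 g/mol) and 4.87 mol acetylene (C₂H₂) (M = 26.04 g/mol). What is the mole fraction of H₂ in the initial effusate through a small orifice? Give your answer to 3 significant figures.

Effusion rate of each component ∝ n_i/√M_i (partial pressure × 1/√M).
So x_H₂ in the escaping gas = (n_H₂/√M_H₂) / Σ(n_i/√M_i)
= (1.12/√2.02) / (1.12/√2.02 + 4.87/√26.04) = 0.7880/(0.7880 + 0.9544) = 0.452.

0.452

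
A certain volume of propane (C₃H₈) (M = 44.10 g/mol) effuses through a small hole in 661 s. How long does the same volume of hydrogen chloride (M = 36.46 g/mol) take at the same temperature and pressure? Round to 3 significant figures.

By Graham's law, t_HCl/t_C₃H₈ = √(M_HCl/M_C₃H₈) = √(36.46/44.10) = √0.8268 = 0.9093.
So the time for HCl is 661 × 0.9093 = 601 s.

601 s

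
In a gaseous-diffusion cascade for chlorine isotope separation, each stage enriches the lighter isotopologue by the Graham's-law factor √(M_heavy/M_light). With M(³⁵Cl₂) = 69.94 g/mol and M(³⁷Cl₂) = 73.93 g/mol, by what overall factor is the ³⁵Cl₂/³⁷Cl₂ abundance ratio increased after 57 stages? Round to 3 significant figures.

4.86

Each stage multiplies the ratio by α = √(73.93/69.94), so after 57 stages the overall factor is α^57 = (73.93/69.94)^(57/2).
= 1.05705^(57/2) = 4.86.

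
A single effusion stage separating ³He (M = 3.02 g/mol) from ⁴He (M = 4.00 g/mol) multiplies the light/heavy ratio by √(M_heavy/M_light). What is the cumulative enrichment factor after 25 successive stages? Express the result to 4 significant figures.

33.55

After 25 stages the ratio has grown by (√(4.00/3.02))^25 = (4.00/3.02)^(25/2).
= 1.32450^(25/2) = 33.55.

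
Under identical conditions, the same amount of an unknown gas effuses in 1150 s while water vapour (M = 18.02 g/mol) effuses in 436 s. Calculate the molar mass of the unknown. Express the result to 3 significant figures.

Graham's law gives t_X/t_H₂O = √(M_X/M_H₂O).
1150/436 = 2.638 = √(M_X/18.02)
M_X = 18.02 × 2.638² = 18.02 × 6.957 = 125 g/mol

125 g/mol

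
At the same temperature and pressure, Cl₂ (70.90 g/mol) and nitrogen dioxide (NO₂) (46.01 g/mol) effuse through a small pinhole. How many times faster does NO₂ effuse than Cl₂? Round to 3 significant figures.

1.24

Graham's law gives rate_NO₂/rate_Cl₂ = √(M_Cl₂/M_NO₂) = √(70.90/46.01) = √1.541 = 1.24.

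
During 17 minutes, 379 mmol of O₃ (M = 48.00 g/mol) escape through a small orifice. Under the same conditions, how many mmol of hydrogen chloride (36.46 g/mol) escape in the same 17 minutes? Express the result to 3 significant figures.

From Graham's law, rate_HCl/rate_O₃ = √(M_O₃/M_HCl) = √(48.00/36.46) = √1.317 = 1.147.
So the amount for HCl is 379 × 1.147 = 435 mmol.

435 mmol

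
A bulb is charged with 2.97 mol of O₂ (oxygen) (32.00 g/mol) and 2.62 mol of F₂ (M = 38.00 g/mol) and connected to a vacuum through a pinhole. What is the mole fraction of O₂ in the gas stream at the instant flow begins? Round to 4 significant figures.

Rate_i ∝ x_i/√M_i (Graham's law weighted by mole fraction), so the effusate composition follows n_i/√M_i.
So x_O₂ in the escaping gas = (n_O₂/√M_O₂) / Σ(n_i/√M_i)
= (2.97/√32.00) / (2.97/√32.00 + 2.62/√38.00) = 0.5250/(0.5250 + 0.4250) = 0.5526.

0.5526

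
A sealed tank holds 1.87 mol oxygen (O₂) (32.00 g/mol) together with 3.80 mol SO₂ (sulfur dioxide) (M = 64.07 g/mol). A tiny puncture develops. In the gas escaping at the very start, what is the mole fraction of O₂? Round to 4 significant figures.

0.4105

Effusion rate of each component ∝ n_i/√M_i (partial pressure × 1/√M).
x_O₂(eff) = (n_O₂/√M_O₂) / (n_O₂/√M_O₂ + n_SO₂/√M_SO₂)
= (1.87/√32.00) / (1.87/√32.00 + 3.80/√64.07) = 0.3306/(0.3306 + 0.4747) = 0.4105.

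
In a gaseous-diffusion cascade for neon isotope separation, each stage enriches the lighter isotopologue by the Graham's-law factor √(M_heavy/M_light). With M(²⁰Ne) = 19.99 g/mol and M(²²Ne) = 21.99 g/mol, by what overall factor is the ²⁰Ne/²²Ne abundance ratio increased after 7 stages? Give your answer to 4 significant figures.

1.396

The single-stage factor is √(M_heavy/M_light), so 7 stages give [√(21.99/19.99)]^7 = (21.99/19.99)^(7/2).
= 1.10005^(7/2) = 1.396.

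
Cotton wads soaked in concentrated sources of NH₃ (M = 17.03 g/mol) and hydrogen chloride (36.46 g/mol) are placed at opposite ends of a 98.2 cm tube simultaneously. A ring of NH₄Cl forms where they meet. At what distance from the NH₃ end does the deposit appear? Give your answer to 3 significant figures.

Graham's law gives d_NH₃/d_HCl = rate_NH₃/rate_HCl = √(M_HCl/M_NH₃) = √(36.46/17.03) = 1.463.
With d_NH₃ + d_HCl = 98.2 cm, d_HCl = 98.2/(1 + 1.463) = 39.87 cm.
d_NH₃ = 98.2 − 39.87 = 58.3 cm.

58.3 cm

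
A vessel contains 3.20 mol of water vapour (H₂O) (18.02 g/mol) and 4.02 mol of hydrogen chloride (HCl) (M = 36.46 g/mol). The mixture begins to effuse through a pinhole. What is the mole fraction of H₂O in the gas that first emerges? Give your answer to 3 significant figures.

Rate_i ∝ x_i/√M_i (Graham's law weighted by mole fraction), so the effusate composition follows n_i/√M_i.
Mole fraction of H₂O in the effusate = (n_H₂O/√M_H₂O) / (n_H₂O/√M_H₂O + n_HCl/√M_HCl)
= (3.20/√18.02) / (3.20/√18.02 + 4.02/√36.46) = 0.7538/(0.7538 + 0.6658) = 0.531.

0.531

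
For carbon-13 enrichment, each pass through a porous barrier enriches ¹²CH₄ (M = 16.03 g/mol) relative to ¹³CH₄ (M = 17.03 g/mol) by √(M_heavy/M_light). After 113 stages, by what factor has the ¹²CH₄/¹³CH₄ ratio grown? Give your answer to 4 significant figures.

30.54

After 113 stages the ratio has grown by (√(17.03/16.03))^113 = (17.03/16.03)^(113/2).
= 1.06238^(113/2) = 30.54.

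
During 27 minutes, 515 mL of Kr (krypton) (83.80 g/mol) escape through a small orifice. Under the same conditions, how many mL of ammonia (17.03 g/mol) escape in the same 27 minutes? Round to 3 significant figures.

1140 mL

From Graham's law, rate_NH₃/rate_Kr = √(M_Kr/M_NH₃) = √(83.80/17.03) = √4.921 = 2.218.
So the volume for NH₃ is 515 × 2.218 = 1140 mL.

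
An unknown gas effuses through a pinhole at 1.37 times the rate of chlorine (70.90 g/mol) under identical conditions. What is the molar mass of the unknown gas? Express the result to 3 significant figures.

From Graham's law, rate_X/rate_Cl₂ = √(M_Cl₂/M_X).
1.37 = √(70.90/M_X)
M_X = 70.90 / 1.37² = 70.90 / 1.877 = 37.8 g/mol

37.8 g/mol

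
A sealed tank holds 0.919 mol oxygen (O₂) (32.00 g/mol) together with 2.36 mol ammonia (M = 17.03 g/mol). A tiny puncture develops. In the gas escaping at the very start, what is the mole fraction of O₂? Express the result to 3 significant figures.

The effusion rate of species i is ∝ p_i/√M_i ∝ n_i/√M_i.
x_O₂(eff) = (n_O₂/√M_O₂) / (n_O₂/√M_O₂ + n_NH₃/√M_NH₃)
= (0.919/√32.00) / (0.919/√32.00 + 2.36/√17.03) = 0.1625/(0.1625 + 0.5719) = 0.221.

0.221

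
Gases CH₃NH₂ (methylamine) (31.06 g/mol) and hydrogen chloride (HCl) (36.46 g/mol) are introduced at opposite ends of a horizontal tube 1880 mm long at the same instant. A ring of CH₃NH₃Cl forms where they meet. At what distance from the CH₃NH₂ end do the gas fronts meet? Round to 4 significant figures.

Distances travelled in equal time are proportional to diffusion rates, so d_CH₃NH₂/d_HCl = √(M_HCl/M_CH₃NH₂) = √(36.46/31.06) = 1.083.
With d_CH₃NH₂ + d_HCl = 1880 mm, d_HCl = 1880/(1 + 1.083) = 902.4 mm.
d_CH₃NH₂ = 1880 − 902.4 = 977.6 mm.

977.6 mm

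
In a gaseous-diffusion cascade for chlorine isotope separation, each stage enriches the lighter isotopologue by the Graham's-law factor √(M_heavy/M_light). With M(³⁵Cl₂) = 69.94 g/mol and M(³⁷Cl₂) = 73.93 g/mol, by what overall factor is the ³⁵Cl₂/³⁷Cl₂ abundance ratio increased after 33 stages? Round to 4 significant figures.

2.498

The single-stage factor is √(M_heavy/M_light), so 33 stages give [√(73.93/69.94)]^33 = (73.93/69.94)^(33/2).
= 1.05705^(33/2) = 2.498.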